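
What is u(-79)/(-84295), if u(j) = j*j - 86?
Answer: -1231/16859 ≈ -0.073017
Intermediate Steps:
u(j) = -86 + j**2 (u(j) = j**2 - 86 = -86 + j**2)
u(-79)/(-84295) = (-86 + (-79)**2)/(-84295) = (-86 + 6241)*(-1/84295) = 6155*(-1/84295) = -1231/16859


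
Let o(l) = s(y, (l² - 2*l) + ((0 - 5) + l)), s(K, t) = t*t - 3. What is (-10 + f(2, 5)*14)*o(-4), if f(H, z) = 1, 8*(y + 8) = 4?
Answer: 888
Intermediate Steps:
y = -15/2 (y = -8 + (⅛)*4 = -8 + ½ = -15/2 ≈ -7.5000)
s(K, t) = -3 + t² (s(K, t) = t² - 3 = -3 + t²)
o(l) = -3 + (-5 + l² - l)² (o(l) = -3 + ((l² - 2*l) + ((0 - 5) + l))² = -3 + ((l² - 2*l) + (-5 + l))² = -3 + (-5 + l² - l)²)
(-10 + f(2, 5)*14)*o(-4) = (-10 + 1*14)*(-3 + (5 - 4 - 1*(-4)²)²) = (-10 + 14)*(-3 + (5 - 4 - 1*16)²) = 4*(-3 + (5 - 4 - 16)²) = 4*(-3 + (-15)²) = 4*(-3 + 225) = 4*222 = 888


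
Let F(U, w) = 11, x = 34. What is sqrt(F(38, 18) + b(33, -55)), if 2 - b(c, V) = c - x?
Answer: sqrt(14) ≈ 3.7417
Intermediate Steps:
b(c, V) = 36 - c (b(c, V) = 2 - (c - 1*34) = 2 - (c - 34) = 2 - (-34 + c) = 2 + (34 - c) = 36 - c)
sqrt(F(38, 18) + b(33, -55)) = sqrt(11 + (36 - 1*33)) = sqrt(11 + (36 - 33)) = sqrt(11 + 3) = sqrt(14)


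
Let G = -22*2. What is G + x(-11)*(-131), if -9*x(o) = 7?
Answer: 521/9 ≈ 57.889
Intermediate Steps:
G = -44
x(o) = -7/9 (x(o) = -⅑*7 = -7/9)
G + x(-11)*(-131) = -44 - 7/9*(-131) = -44 + 917/9 = 521/9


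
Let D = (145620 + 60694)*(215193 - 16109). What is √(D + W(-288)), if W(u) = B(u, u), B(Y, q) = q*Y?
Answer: 2*√10268474830 ≈ 2.0267e+5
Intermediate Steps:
B(Y, q) = Y*q
D = 41073816376 (D = 206314*199084 = 41073816376)
W(u) = u² (W(u) = u*u = u²)
√(D + W(-288)) = √(41073816376 + (-288)²) = √(41073816376 + 82944) = √41073899320 = 2*√10268474830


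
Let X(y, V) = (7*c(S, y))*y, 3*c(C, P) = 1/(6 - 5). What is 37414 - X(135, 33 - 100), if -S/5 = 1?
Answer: 37099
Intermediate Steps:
S = -5 (S = -5*1 = -5)
c(C, P) = ⅓ (c(C, P) = 1/(3*(6 - 5)) = (⅓)/1 = (⅓)*1 = ⅓)
X(y, V) = 7*y/3 (X(y, V) = (7*(⅓))*y = 7*y/3)
37414 - X(135, 33 - 100) = 37414 - 7*135/3 = 37414 - 1*315 = 37414 - 315 = 37099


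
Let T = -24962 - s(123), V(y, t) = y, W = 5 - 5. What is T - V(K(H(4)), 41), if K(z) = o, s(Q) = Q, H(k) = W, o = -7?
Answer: -25078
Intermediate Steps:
W = 0
H(k) = 0
K(z) = -7
T = -25085 (T = -24962 - 1*123 = -24962 - 123 = -25085)
T - V(K(H(4)), 41) = -25085 - 1*(-7) = -25085 + 7 = -25078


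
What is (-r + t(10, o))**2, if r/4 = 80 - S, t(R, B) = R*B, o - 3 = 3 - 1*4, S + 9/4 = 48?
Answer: 13689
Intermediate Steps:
S = 183/4 (S = -9/4 + 48 = 183/4 ≈ 45.750)
o = 2 (o = 3 + (3 - 1*4) = 3 + (3 - 4) = 3 - 1 = 2)
t(R, B) = B*R
r = 137 (r = 4*(80 - 1*183/4) = 4*(80 - 183/4) = 4*(137/4) = 137)
(-r + t(10, o))**2 = (-1*137 + 2*10)**2 = (-137 + 20)**2 = (-117)**2 = 13689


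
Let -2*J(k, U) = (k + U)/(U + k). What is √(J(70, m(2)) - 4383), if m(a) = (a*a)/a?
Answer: I*√17534/2 ≈ 66.208*I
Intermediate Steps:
m(a) = a (m(a) = a²/a = a)
J(k, U) = -½ (J(k, U) = -(k + U)/(2*(U + k)) = -(U + k)/(2*(U + k)) = -½*1 = -½)
√(J(70, m(2)) - 4383) = √(-½ - 4383) = √(-8767/2) = I*√17534/2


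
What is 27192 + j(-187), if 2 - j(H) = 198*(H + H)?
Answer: 101246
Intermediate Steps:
j(H) = 2 - 396*H (j(H) = 2 - 198*(H + H) = 2 - 198*2*H = 2 - 396*H)
27192 + j(-187) = 27192 + (2 - 396*(-187)) = 27192 + (2 + 74052) = 27192 + 74054 = 101246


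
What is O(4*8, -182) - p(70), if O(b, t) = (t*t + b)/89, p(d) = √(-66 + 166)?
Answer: 32266/89 ≈ 362.54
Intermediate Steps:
p(d) = 10 (p(d) = √100 = 10)
O(b, t) = b/89 + t²/89 (O(b, t) = (t² + b)*(1/89) = (b + t²)*(1/89) = b/89 + t²/89)
O(4*8, -182) - p(70) = ((4*8)/89 + (1/89)*(-182)²) - 1*10 = ((1/89)*32 + (1/89)*33124) - 10 = (32/89 + 33124/89) - 10 = 33156/89 - 10 = 32266/89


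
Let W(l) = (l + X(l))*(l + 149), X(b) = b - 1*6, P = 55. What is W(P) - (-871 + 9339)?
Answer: 12748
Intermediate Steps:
X(b) = -6 + b (X(b) = b - 6 = -6 + b)
W(l) = (-6 + 2*l)*(149 + l) (W(l) = (l + (-6 + l))*(l + 149) = (-6 + 2*l)*(149 + l))
W(P) - (-871 + 9339) = (-894 + 2*55² + 292*55) - (-871 + 9339) = (-894 + 2*3025 + 16060) - 1*8468 = (-894 + 6050 + 16060) - 8468 = 21216 - 8468 = 12748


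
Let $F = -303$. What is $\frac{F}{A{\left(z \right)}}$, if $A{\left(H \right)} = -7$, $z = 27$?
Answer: $\frac{303}{7} \approx 43.286$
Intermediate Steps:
$\frac{F}{A{\left(z \right)}} = - \frac{303}{-7} = \left(-303\right) \left(- \frac{1}{7}\right) = \frac{303}{7}$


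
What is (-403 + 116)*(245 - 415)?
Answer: 48790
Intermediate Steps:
(-403 + 116)*(245 - 415) = -287*(-170) = 48790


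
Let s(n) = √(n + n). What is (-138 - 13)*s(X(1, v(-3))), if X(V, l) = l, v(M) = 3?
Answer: -151*√6 ≈ -369.87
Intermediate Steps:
s(n) = √2*√n (s(n) = √(2*n) = √2*√n)
(-138 - 13)*s(X(1, v(-3))) = (-138 - 13)*(√2*√3) = -151*√6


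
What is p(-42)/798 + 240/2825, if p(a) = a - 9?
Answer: 3163/150290 ≈ 0.021046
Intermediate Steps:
p(a) = -9 + a
p(-42)/798 + 240/2825 = (-9 - 42)/798 + 240/2825 = -51*1/798 + 240*(1/2825) = -17/266 + 48/565 = 3163/150290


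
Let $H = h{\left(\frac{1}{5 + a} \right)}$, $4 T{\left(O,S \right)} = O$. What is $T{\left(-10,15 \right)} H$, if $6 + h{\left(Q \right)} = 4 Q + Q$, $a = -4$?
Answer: $\frac{5}{2} \approx 2.5$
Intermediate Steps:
$T{\left(O,S \right)} = \frac{O}{4}$
$h{\left(Q \right)} = -6 + 5 Q$ ($h{\left(Q \right)} = -6 + \left(4 Q + Q\right) = -6 + 5 Q$)
$H = -1$ ($H = -6 + \frac{5}{5 - 4} = -6 + \frac{5}{1} = -6 + 5 \cdot 1 = -6 + 5 = -1$)
$T{\left(-10,15 \right)} H = \frac{1}{4} \left(-10\right) \left(-1\right) = \left(- \frac{5}{2}\right) \left(-1\right) = \frac{5}{2}$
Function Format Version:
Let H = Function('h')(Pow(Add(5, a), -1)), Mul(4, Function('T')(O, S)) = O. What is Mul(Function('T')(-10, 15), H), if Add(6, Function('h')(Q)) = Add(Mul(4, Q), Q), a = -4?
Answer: Rational(5, 2) ≈ 2.5000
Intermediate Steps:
Function('T')(O, S) = Mul(Rational(1, 4), O)
Function('h')(Q) = Add(-6, Mul(5, Q)) (Function('h')(Q) = Add(-6, Add(Mul(4, Q), Q)) = Add(-6, Mul(5, Q)))
H = -1 (H = Add(-6, Mul(5, Pow(Add(5, -4), -1))) = Add(-6, Mul(5, Pow(1, -1))) = Add(-6, Mul(5, 1)) = Add(-6, 5) = -1)
Mul(Function('T')(-10, 15), H) = Mul(Mul(Rational(1, 4), -10), -1) = Mul(Rational(-5, 2), -1) = Rational(5, 2)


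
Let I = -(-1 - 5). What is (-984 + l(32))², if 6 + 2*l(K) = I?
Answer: 968256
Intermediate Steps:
I = 6 (I = -1*(-6) = 6)
l(K) = 0 (l(K) = -3 + (½)*6 = -3 + 3 = 0)
(-984 + l(32))² = (-984 + 0)² = (-984)² = 968256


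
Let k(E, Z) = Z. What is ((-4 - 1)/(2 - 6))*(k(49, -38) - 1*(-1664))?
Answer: 4065/2 ≈ 2032.5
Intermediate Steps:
((-4 - 1)/(2 - 6))*(k(49, -38) - 1*(-1664)) = ((-4 - 1)/(2 - 6))*(-38 - 1*(-1664)) = (-5/(-4))*(-38 + 1664) = -5*(-¼)*1626 = (5/4)*1626 = 4065/2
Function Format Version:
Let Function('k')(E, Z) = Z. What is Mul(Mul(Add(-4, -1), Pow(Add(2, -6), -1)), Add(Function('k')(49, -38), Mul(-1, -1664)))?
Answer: Rational(4065, 2) ≈ 2032.5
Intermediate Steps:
Mul(Mul(Add(-4, -1), Pow(Add(2, -6), -1)), Add(Function('k')(49, -38), Mul(-1, -1664))) = Mul(Mul(Add(-4, -1), Pow(Add(2, -6), -1)), Add(-38, Mul(-1, -1664))) = Mul(Mul(-5, Pow(-4, -1)), Add(-38, 1664)) = Mul(Mul(-5, Rational(-1, 4)), 1626) = Mul(Rational(5, 4), 1626) = Rational(4065, 2)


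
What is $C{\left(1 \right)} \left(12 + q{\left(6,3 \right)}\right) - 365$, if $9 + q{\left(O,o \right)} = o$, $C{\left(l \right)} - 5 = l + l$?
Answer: $-323$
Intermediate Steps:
$C{\left(l \right)} = 5 + 2 l$ ($C{\left(l \right)} = 5 + \left(l + l\right) = 5 + 2 l$)
$q{\left(O,o \right)} = -9 + o$
$C{\left(1 \right)} \left(12 + q{\left(6,3 \right)}\right) - 365 = \left(5 + 2 \cdot 1\right) \left(12 + \left(-9 + 3\right)\right) - 365 = \left(5 + 2\right) \left(12 - 6\right) - 365 = 7 \cdot 6 - 365 = 42 - 365 = -323$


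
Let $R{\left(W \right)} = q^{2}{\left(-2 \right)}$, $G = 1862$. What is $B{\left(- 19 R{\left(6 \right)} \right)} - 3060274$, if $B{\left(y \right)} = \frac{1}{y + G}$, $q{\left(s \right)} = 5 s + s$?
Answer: $- \frac{2674679477}{874} \approx -3.0603 \cdot 10^{6}$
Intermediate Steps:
$q{\left(s \right)} = 6 s$
$R{\left(W \right)} = 144$ ($R{\left(W \right)} = \left(6 \left(-2\right)\right)^{2} = \left(-12\right)^{2} = 144$)
$B{\left(y \right)} = \frac{1}{1862 + y}$ ($B{\left(y \right)} = \frac{1}{y + 1862} = \frac{1}{1862 + y}$)
$B{\left(- 19 R{\left(6 \right)} \right)} - 3060274 = \frac{1}{1862 - 2736} - 3060274 = \frac{1}{-874} - 3060274 = - \frac{1}{874} - 3060274 = - \frac{2674679477}{874}$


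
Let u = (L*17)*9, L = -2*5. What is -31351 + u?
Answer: -32881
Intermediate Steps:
L = -10
u = -1530 (u = -10*17*9 = -170*9 = -1530)
-31351 + u = -31351 - 1530 = -32881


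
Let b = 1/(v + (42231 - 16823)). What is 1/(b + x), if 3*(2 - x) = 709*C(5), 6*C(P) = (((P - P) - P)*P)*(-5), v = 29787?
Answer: -993510/4889669837 ≈ -0.00020319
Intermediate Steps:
C(P) = 5*P²/6 (C(P) = ((((P - P) - P)*P)*(-5))/6 = (((0 - P)*P)*(-5))/6 = (((-P)*P)*(-5))/6 = (-P²*(-5))/6 = (5*P²)/6 = 5*P²/6)
x = -88589/18 (x = 2 - 709*(⅚)*5²/3 = 2 - 709*(⅚)*25/3 = 2 - 709*125/(3*6) = 2 - ⅓*88625/6 = 2 - 88625/18 = -88589/18 ≈ -4921.6)
b = 1/55195 (b = 1/(29787 + (42231 - 16823)) = 1/(29787 + 25408) = 1/55195 ≈ 1.8118e-5)
1/(b + x) = 1/(1/55195 - 88589/18) = 1/(-4889669837/993510) = -993510/4889669837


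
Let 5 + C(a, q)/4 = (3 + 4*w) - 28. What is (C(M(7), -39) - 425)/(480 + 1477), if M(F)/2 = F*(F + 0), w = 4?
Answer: -481/1957 ≈ -0.24578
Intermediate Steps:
M(F) = 2*F² (M(F) = 2*(F*(F + 0)) = 2*(F*F) = 2*F²)
C(a, q) = -56 (C(a, q) = -20 + 4*((3 + 4*4) - 28) = -20 + 4*((3 + 16) - 28) = -20 + 4*(19 - 28) = -20 + 4*(-9) = -20 - 36 = -56)
(C(M(7), -39) - 425)/(480 + 1477) = (-56 - 425)/(480 + 1477) = -481/1957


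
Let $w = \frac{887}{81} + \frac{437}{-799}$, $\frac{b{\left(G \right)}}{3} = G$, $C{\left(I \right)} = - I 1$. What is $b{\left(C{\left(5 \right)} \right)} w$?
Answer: $- \frac{3366580}{21573} \approx -156.06$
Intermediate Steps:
$C{\left(I \right)} = - I$
$b{\left(G \right)} = 3 G$
$w = \frac{673316}{64719}$ ($w = 887 \cdot \frac{1}{81} + 437 \left(- \frac{1}{799}\right) = \frac{887}{81} - \frac{437}{799} = \frac{673316}{64719} \approx 10.404$)
$b{\left(C{\left(5 \right)} \right)} w = 3 \left(\left(-1\right) 5\right) \frac{673316}{64719} = 3 \left(-5\right) \frac{673316}{64719} = \left(-15\right) \frac{673316}{64719} = - \frac{3366580}{21573}$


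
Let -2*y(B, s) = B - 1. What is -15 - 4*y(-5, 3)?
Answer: -27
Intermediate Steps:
y(B, s) = ½ - B/2 (y(B, s) = -(B - 1)/2 = -(-1 + B)/2 = ½ - B/2)
-15 - 4*y(-5, 3) = -15 - 4*(½ - ½*(-5)) = -15 - 4*(½ + 5/2) = -15 - 4*3 = -15 - 12 = -27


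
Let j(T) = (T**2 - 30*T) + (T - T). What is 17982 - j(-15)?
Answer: 17307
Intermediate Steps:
j(T) = T**2 - 30*T (j(T) = (T**2 - 30*T) + 0 = T**2 - 30*T)
17982 - j(-15) = 17982 - (-15)*(-30 - 15) = 17982 - (-15)*(-45) = 17982 - 1*675 = 17982 - 675 = 17307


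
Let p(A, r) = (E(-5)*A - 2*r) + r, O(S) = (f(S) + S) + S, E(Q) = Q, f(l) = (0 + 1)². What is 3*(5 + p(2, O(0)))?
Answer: -18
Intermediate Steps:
f(l) = 1 (f(l) = 1² = 1)
O(S) = 1 + 2*S (O(S) = (1 + S) + S = 1 + 2*S)
p(A, r) = -r - 5*A (p(A, r) = (-5*A - 2*r) + r = -r - 5*A)
3*(5 + p(2, O(0))) = 3*(5 + (-(1 + 2*0) - 5*2)) = 3*(5 + (-(1 + 0) - 10)) = 3*(5 + (-1*1 - 10)) = 3*(5 + (-1 - 10)) = 3*(5 - 11) = 3*(-6) = -18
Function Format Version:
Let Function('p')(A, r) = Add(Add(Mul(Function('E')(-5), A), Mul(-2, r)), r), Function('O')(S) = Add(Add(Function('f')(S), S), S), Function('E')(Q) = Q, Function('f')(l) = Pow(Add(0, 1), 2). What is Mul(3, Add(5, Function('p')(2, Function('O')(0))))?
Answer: -18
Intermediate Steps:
Function('f')(l) = 1 (Function('f')(l) = Pow(1, 2) = 1)
Function('O')(S) = Add(1, Mul(2, S)) (Function('O')(S) = Add(Add(1, S), S) = Add(1, Mul(2, S)))
Function('p')(A, r) = Add(Mul(-1, r), Mul(-5, A)) (Function('p')(A, r) = Add(Add(Mul(-5, A), Mul(-2, r)), r) = Add(Mul(-1, r), Mul(-5, A)))
Mul(3, Add(5, Function('p')(2, Function('O')(0)))) = Mul(3, Add(5, Add(Mul(-1, Add(1, Mul(2, 0))), Mul(-5, 2)))) = Mul(3, Add(5, Add(Mul(-1, Add(1, 0)), -10))) = Mul(3, Add(5, Add(Mul(-1, 1), -10))) = Mul(3, Add(5, Add(-1, -10))) = Mul(3, Add(5, -11)) = Mul(3, -6) = -18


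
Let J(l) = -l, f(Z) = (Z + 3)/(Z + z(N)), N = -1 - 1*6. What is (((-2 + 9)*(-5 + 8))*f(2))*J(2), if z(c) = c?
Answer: 42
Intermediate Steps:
N = -7 (N = -1 - 6 = -7)
f(Z) = (3 + Z)/(-7 + Z) (f(Z) = (Z + 3)/(Z - 7) = (3 + Z)/(-7 + Z))
(((-2 + 9)*(-5 + 8))*f(2))*J(2) = (((-2 + 9)*(-5 + 8))*((3 + 2)/(-7 + 2)))*(-1*2) = ((7*3)*(5/(-5)))*(-2) = (21*(-⅕*5))*(-2) = (21*(-1))*(-2) = -21*(-2) = 42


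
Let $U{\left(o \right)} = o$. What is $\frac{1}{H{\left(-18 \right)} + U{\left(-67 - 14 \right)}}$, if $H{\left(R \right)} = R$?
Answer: $- \frac{1}{99} \approx -0.010101$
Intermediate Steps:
$\frac{1}{H{\left(-18 \right)} + U{\left(-67 - 14 \right)}} = \frac{1}{-18 - 81} = \frac{1}{-99} = - \frac{1}{99}$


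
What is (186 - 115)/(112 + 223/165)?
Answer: 11715/18703 ≈ 0.62637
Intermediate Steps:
(186 - 115)/(112 + 223/165) = 71/(112 + 223*(1/165)) = 71/(112 + 223/165) = 71/(18703/165) = 71*(165/18703) = 11715/18703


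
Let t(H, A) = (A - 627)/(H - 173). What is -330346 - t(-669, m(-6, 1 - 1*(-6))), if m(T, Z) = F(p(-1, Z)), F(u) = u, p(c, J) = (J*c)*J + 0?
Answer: -139076004/421 ≈ -3.3035e+5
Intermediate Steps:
p(c, J) = c*J² (p(c, J) = c*J² + 0 = c*J²)
m(T, Z) = -Z²
t(H, A) = (-627 + A)/(-173 + H)
-330346 - t(-669, m(-6, 1 - 1*(-6))) = -330346 - (-627 - (1 - 1*(-6))²)/(-173 - 669) = -330346 - (-627 - (1 + 6)²)/(-842) = -330346 - (-1)*(-627 - 1*7²)/842 = -330346 - (-1)*(-627 - 1*49)/842 = -330346 - (-1)*(-627 - 49)/842 = -330346 - (-1)*(-676)/842 = -330346 - 1*338/421 = -330346 - 338/421 = -139076004/421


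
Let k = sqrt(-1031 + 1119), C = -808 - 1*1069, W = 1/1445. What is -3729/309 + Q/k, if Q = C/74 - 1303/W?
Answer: -1243/103 - 139331667*sqrt(22)/3256 ≈ -2.0073e+5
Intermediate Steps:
W = 1/1445 ≈ 0.00069204
C = -1877 (C = -808 - 1069 = -1877)
k = 2*sqrt(22) (k = sqrt(88) = 2*sqrt(22) ≈ 9.3808)
Q = -139331667/74 (Q = -1877/74 - 1303/1/1445 = -1877*1/74 - 1303*1445 = -1877/74 - 1882835 = -139331667/74 ≈ -1.8829e+6)
-3729/309 + Q/k = -3729/309 - 139331667*sqrt(22)/44/74 = -3729*1/309 - 139331667*sqrt(22)/3256 = -1243/103 - 139331667*sqrt(22)/3256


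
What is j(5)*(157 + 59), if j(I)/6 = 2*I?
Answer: 12960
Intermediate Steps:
j(I) = 12*I (j(I) = 6*(2*I) = 12*I)
j(5)*(157 + 59) = (12*5)*(157 + 59) = 60*216 = 12960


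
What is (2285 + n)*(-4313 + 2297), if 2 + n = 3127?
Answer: -10906560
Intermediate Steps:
n = 3125 (n = -2 + 3127 = 3125)
(2285 + n)*(-4313 + 2297) = (2285 + 3125)*(-4313 + 2297) = 5410*(-2016) = -10906560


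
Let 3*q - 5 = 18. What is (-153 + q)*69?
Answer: -10028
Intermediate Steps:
q = 23/3 (q = 5/3 + (⅓)*18 = 5/3 + 6 = 23/3 ≈ 7.6667)
(-153 + q)*69 = (-153 + 23/3)*69 = -436/3*69 = -10028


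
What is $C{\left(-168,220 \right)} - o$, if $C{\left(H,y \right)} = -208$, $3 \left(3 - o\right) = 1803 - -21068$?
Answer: $\frac{22238}{3} \approx 7412.7$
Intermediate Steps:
$o = - \frac{22862}{3}$ ($o = 3 - \frac{1803 - -21068}{3} = 3 - \frac{1803 + 21068}{3} = 3 - \frac{22871}{3} = - \frac{22862}{3} \approx -7620.7$)
$C{\left(-168,220 \right)} - o = -208 - - \frac{22862}{3} = -208 + \frac{22862}{3} = \frac{22238}{3}$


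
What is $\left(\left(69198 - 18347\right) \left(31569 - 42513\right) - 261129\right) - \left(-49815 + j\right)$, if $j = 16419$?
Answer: $-556741077$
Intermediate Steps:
$\left(\left(69198 - 18347\right) \left(31569 - 42513\right) - 261129\right) - \left(-49815 + j\right) = \left(\left(69198 - 18347\right) \left(31569 - 42513\right) - 261129\right) + \left(49815 - 16419\right) = \left(50851 \left(-10944\right) - 261129\right) + \left(49815 - 16419\right) = \left(-556513344 - 261129\right) + 33396 = -556774473 + 33396 = -556741077$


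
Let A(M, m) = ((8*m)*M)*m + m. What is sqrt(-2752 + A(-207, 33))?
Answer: 13*I*sqrt(10687) ≈ 1343.9*I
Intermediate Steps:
A(M, m) = m + 8*M*m**2 (A(M, m) = (8*M*m)*m + m = 8*M*m**2 + m = m + 8*M*m**2)
sqrt(-2752 + A(-207, 33)) = sqrt(-2752 + 33*(1 + 8*(-207)*33)) = sqrt(-2752 + 33*(1 - 54648)) = sqrt(-2752 + 33*(-54647)) = sqrt(-2752 - 1803351) = sqrt(-1806103) = 13*I*sqrt(10687)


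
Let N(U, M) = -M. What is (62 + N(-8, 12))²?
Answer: 2500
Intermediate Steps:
(62 + N(-8, 12))² = (62 - 1*12)² = (62 - 12)² = 50² = 2500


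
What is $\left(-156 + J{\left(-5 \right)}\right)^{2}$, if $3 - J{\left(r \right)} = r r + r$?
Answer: $29929$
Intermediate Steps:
$J{\left(r \right)} = 3 - r - r^{2}$ ($J{\left(r \right)} = 3 - \left(r r + r\right) = 3 - \left(r^{2} + r\right) = 3 - \left(r + r^{2}\right) = 3 - r - r^{2}$)
$\left(-156 + J{\left(-5 \right)}\right)^{2} = \left(-156 - 17\right)^{2} = \left(-173\right)^{2} = 29929$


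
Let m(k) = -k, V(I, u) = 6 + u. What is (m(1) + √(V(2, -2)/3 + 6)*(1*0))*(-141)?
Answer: 141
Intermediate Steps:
(m(1) + √(V(2, -2)/3 + 6)*(1*0))*(-141) = (-1*1 + √((6 - 2)/3 + 6)*(1*0))*(-141) = (-1 + √(4*(⅓) + 6)*0)*(-141) = (-1 + √(4/3 + 6)*0)*(-141) = (-1 + √(22/3)*0)*(-141) = (-1 + (√66/3)*0)*(-141) = (-1 + 0)*(-141) = -1*(-141) = 141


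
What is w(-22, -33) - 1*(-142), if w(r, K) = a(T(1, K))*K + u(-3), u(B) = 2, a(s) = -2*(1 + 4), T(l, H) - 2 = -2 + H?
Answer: 474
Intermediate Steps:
T(l, H) = H (T(l, H) = 2 + (-2 + H) = H)
a(s) = -10 (a(s) = -2*5 = -10)
w(r, K) = 2 - 10*K (w(r, K) = -10*K + 2 = 2 - 10*K)
w(-22, -33) - 1*(-142) = (2 - 10*(-33)) - 1*(-142) = (2 + 330) + 142 = 332 + 142 = 474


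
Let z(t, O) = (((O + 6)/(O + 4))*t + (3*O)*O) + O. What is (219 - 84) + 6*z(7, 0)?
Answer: 198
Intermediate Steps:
z(t, O) = O + 3*O² + t*(6 + O)/(4 + O) (z(t, O) = (((6 + O)/(4 + O))*t + 3*O²) + O = (t*(6 + O)/(4 + O) + 3*O²) + O = (3*O² + t*(6 + O)/(4 + O)) + O = O + 3*O² + t*(6 + O)/(4 + O))
(219 - 84) + 6*z(7, 0) = (219 - 84) + 6*((3*0³ + 4*0 + 6*7 + 13*0² + 0*7)/(4 + 0)) = 135 + 6*((3*0 + 0 + 42 + 13*0 + 0)/4) = 135 + 6*((0 + 0 + 42 + 0 + 0)/4) = 135 + 6*((¼)*42) = 135 + 6*(21/2) = 135 + 63 = 198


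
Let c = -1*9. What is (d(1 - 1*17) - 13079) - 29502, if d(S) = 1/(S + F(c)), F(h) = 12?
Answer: -170325/4 ≈ -42581.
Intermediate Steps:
c = -9
d(S) = 1/(12 + S) (d(S) = 1/(S + 12) = 1/(12 + S))
(d(1 - 1*17) - 13079) - 29502 = (1/(12 + (1 - 1*17)) - 13079) - 29502 = (1/(12 + (1 - 17)) - 13079) - 29502 = (1/(12 - 16) - 13079) - 29502 = (1/(-4) - 13079) - 29502 = (-1/4 - 13079) - 29502 = -52317/4 - 29502 = -170325/4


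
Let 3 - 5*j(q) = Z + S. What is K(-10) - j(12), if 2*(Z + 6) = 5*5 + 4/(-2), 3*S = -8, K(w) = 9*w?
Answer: -2701/30 ≈ -90.033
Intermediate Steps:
S = -8/3 (S = (⅓)*(-8) = -8/3 ≈ -2.6667)
Z = 11/2 (Z = -6 + (5*5 + 4/(-2))/2 = -6 + (25 + 4*(-½))/2 = -6 + (25 - 2)/2 = -6 + (½)*23 = -6 + 23/2 = 11/2 ≈ 5.5000)
j(q) = 1/30 (j(q) = ⅗ - (11/2 - 8/3)/5 = ⅗ - ⅕*17/6 = ⅗ - 17/30 = 1/30)
K(-10) - j(12) = 9*(-10) - 1*1/30 = -90 - 1/30 = -2701/30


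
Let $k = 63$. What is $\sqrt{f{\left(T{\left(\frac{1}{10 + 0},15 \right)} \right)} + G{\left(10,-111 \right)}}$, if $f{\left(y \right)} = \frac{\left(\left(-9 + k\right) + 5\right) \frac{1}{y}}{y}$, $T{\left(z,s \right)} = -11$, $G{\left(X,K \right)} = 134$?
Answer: $\frac{\sqrt{16273}}{11} \approx 11.597$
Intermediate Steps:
$f{\left(y \right)} = \frac{59}{y^{2}}$ ($f{\left(y \right)} = \frac{\left(\left(-9 + 63\right) + 5\right) \frac{1}{y}}{y} = \frac{\left(54 + 5\right) \frac{1}{y}}{y} = \frac{59 \frac{1}{y}}{y} = \frac{59}{y^{2}}$)
$\sqrt{f{\left(T{\left(\frac{1}{10 + 0},15 \right)} \right)} + G{\left(10,-111 \right)}} = \sqrt{\frac{59}{121} + 134} = \sqrt{\frac{16273}{121}} = \frac{\sqrt{16273}}{11}$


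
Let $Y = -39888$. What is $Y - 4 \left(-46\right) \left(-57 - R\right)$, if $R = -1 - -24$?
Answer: $-54608$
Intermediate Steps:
$R = 23$ ($R = -1 + 24 = 23$)
$Y - 4 \left(-46\right) \left(-57 - R\right) = -39888 - 4 \left(-46\right) \left(-57 - 23\right) = -39888 - - 184 \left(-57 - 23\right) = -39888 - \left(-184\right) \left(-80\right) = -39888 - 14720 = -54608$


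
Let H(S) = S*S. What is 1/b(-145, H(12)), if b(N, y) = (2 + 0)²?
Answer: ¼ ≈ 0.25000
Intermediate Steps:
H(S) = S²
b(N, y) = 4 (b(N, y) = 2² = 4)
1/b(-145, H(12)) = 1/4 = ¼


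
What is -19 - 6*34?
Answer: -223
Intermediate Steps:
-19 - 6*34 = -19 - 204 = -223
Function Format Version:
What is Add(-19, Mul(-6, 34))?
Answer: -223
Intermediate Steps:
Add(-19, Mul(-6, 34)) = Add(-19, -204) = -223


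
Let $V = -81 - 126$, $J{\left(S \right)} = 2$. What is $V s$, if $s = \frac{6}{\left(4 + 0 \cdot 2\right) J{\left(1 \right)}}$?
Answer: $- \frac{621}{4} \approx -155.25$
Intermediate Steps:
$V = -207$
$s = \frac{3}{4}$ ($s = \frac{6}{\left(4 + 0 \cdot 2\right) 2} = \frac{6}{\left(4 + 0\right) 2} = \frac{6}{4 \cdot 2} = \frac{6}{8} = 6 \cdot \frac{1}{8} = \frac{3}{4} \approx 0.75$)
$V s = \left(-207\right) \frac{3}{4} = - \frac{621}{4}$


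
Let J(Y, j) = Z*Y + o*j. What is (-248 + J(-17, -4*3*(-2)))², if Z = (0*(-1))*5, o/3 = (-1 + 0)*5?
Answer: 369664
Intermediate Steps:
o = -15 (o = 3*((-1 + 0)*5) = 3*(-1*5) = 3*(-5) = -15)
Z = 0 (Z = 0*5 = 0)
J(Y, j) = -15*j (J(Y, j) = 0*Y - 15*j = 0 - 15*j = -15*j)
(-248 + J(-17, -4*3*(-2)))² = (-248 - 15*(-4*3)*(-2))² = (-248 - (-180)*(-2))² = (-248 - 15*24)² = (-248 - 360)² = (-608)² = 369664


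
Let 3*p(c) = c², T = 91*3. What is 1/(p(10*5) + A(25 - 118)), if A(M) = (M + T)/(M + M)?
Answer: 93/77410 ≈ 0.0012014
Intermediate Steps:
T = 273
A(M) = (273 + M)/(2*M) (A(M) = (M + 273)/(M + M) = (273 + M)/((2*M)) = (273 + M)*(1/(2*M)) = (273 + M)/(2*M))
p(c) = c²/3
1/(p(10*5) + A(25 - 118)) = 1/((10*5)²/3 + (273 + (25 - 118))/(2*(25 - 118))) = 1/((⅓)*50² + (½)*(273 - 93)/(-93)) = 1/((⅓)*2500 + (½)*(-1/93)*180) = 1/(2500/3 - 30/31) = 1/(77410/93) = 93/77410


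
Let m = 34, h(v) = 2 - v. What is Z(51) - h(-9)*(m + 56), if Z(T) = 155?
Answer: -835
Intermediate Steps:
Z(51) - h(-9)*(m + 56) = 155 - (2 - 1*(-9))*(34 + 56) = 155 - (2 + 9)*90 = 155 - 11*90 = 155 - 1*990 = 155 - 990 = -835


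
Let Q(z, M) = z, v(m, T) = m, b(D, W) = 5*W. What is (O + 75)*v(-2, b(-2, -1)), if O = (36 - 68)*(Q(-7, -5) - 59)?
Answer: -4374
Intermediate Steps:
O = 2112 (O = (36 - 68)*(-7 - 59) = -32*(-66) = 2112)
(O + 75)*v(-2, b(-2, -1)) = (2112 + 75)*(-2) = 2187*(-2) = -4374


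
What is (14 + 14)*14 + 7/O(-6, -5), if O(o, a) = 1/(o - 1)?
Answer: 343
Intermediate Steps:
O(o, a) = 1/(-1 + o)
(14 + 14)*14 + 7/O(-6, -5) = (14 + 14)*14 + 7/1/(-1 - 6) = 28*14 + 7/1/(-7) = 392 + 7/(-⅐) = 392 - 7*7 = 392 - 49 = 343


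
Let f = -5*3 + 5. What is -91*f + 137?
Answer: 1047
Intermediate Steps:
f = -10 (f = -15 + 5 = -10)
-91*f + 137 = -91*(-10) + 137 = 910 + 137 = 1047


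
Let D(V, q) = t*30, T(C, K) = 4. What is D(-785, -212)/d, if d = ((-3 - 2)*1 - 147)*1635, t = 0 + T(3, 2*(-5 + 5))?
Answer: -1/2071 ≈ -0.00048286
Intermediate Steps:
t = 4 (t = 0 + 4 = 4)
D(V, q) = 120 (D(V, q) = 4*30 = 120)
d = -248520 (d = (-5*1 - 147)*1635 = (-5 - 147)*1635 = -152*1635 = -248520)
D(-785, -212)/d = 120/(-248520) = 120*(-1/248520) = -1/2071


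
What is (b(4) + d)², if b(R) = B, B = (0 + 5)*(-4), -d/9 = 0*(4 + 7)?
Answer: 400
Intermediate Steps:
d = 0 (d = -0*(4 + 7) = -0*11 = -9*0 = 0)
B = -20 (B = 5*(-4) = -20)
b(R) = -20
(b(4) + d)² = (-20 + 0)² = (-20)² = 400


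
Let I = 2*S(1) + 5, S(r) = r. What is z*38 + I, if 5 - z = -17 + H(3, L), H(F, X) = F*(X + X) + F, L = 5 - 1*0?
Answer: -411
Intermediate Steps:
L = 5 (L = 5 + 0 = 5)
I = 7 (I = 2*1 + 5 = 2 + 5 = 7)
H(F, X) = F + 2*F*X (H(F, X) = F*(2*X) + F = 2*F*X + F = F + 2*F*X)
z = -11 (z = 5 - (-17 + 3*(1 + 2*5)) = 5 - (-17 + 3*(1 + 10)) = 5 - (-17 + 3*11) = 5 - (-17 + 33) = 5 - 1*16 = 5 - 16 = -11)
z*38 + I = -11*38 + 7 = -418 + 7 = -411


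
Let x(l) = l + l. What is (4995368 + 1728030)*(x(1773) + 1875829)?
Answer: 12635786116250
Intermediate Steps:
x(l) = 2*l
(4995368 + 1728030)*(x(1773) + 1875829) = (4995368 + 1728030)*(2*1773 + 1875829) = 6723398*(3546 + 1875829) = 6723398*1879375 = 12635786116250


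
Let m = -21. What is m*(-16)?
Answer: 336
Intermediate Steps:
m*(-16) = -21*(-16) = 336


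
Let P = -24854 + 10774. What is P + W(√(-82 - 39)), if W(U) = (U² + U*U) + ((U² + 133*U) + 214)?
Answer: -14229 + 1463*I ≈ -14229.0 + 1463.0*I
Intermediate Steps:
W(U) = 214 + 3*U² + 133*U (W(U) = (U² + U²) + (214 + U² + 133*U) = 2*U² + (214 + U² + 133*U) = 214 + 3*U² + 133*U)
P = -14080
P + W(√(-82 - 39)) = -14080 + (214 + 3*(√(-82 - 39))² + 133*√(-82 - 39)) = -14080 + (214 + 3*(√(-121))² + 133*√(-121)) = -14080 + (214 + 3*(11*I)² + 133*(11*I)) = -14080 + (214 + 3*(-121) + 1463*I) = -14080 + (214 - 363 + 1463*I) = -14080 + (-149 + 1463*I) = -14229 + 1463*I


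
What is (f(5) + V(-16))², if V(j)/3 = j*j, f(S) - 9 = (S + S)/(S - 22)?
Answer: 174213601/289 ≈ 6.0282e+5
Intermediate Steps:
f(S) = 9 + 2*S/(-22 + S) (f(S) = 9 + (S + S)/(S - 22) = 9 + (2*S)/(-22 + S) = 9 + 2*S/(-22 + S))
V(j) = 3*j² (V(j) = 3*(j*j) = 3*j²)
(f(5) + V(-16))² = (11*(-18 + 5)/(-22 + 5) + 3*(-16)²)² = (11*(-13)/(-17) + 3*256)² = (11*(-1/17)*(-13) + 768)² = (143/17 + 768)² = (13199/17)² = 174213601/289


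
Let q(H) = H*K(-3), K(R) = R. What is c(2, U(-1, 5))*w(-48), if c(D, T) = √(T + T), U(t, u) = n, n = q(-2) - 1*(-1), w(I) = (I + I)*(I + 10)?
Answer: 3648*√14 ≈ 13650.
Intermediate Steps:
w(I) = 2*I*(10 + I) (w(I) = (2*I)*(10 + I) = 2*I*(10 + I))
q(H) = -3*H (q(H) = H*(-3) = -3*H)
n = 7 (n = -3*(-2) - 1*(-1) = 6 + 1 = 7)
U(t, u) = 7
c(D, T) = √2*√T (c(D, T) = √(2*T) = √2*√T)
c(2, U(-1, 5))*w(-48) = (√2*√7)*(2*(-48)*(10 - 48)) = √14*(2*(-48)*(-38)) = √14*3648 = 3648*√14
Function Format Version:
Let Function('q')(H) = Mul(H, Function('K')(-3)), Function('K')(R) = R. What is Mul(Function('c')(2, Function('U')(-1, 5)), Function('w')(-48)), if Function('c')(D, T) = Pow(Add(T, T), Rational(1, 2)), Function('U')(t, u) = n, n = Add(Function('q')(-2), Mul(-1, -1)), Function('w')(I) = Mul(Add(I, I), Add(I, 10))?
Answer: Mul(3648, Pow(14, Rational(1, 2))) ≈ 13650.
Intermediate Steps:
Function('w')(I) = Mul(2, I, Add(10, I)) (Function('w')(I) = Mul(Mul(2, I), Add(10, I)) = Mul(2, I, Add(10, I)))
Function('q')(H) = Mul(-3, H) (Function('q')(H) = Mul(H, -3) = Mul(-3, H))
n = 7 (n = Add(Mul(-3, -2), Mul(-1, -1)) = Add(6, 1) = 7)
Function('U')(t, u) = 7
Function('c')(D, T) = Mul(Pow(2, Rational(1, 2)), Pow(T, Rational(1, 2))) (Function('c')(D, T) = Pow(Mul(2, T), Rational(1, 2)) = Mul(Pow(2, Rational(1, 2)), Pow(T, Rational(1, 2))))
Mul(Function('c')(2, Function('U')(-1, 5)), Function('w')(-48)) = Mul(Mul(Pow(2, Rational(1, 2)), Pow(7, Rational(1, 2))), Mul(2, -48, Add(10, -48))) = Mul(Pow(14, Rational(1, 2)), Mul(2, -48, -38)) = Mul(Pow(14, Rational(1, 2)), 3648) = Mul(3648, Pow(14, Rational(1, 2)))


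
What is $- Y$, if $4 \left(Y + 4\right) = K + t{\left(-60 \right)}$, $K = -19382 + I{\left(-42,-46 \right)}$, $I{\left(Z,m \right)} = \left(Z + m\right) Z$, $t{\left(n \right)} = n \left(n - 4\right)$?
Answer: $\frac{5931}{2} \approx 2965.5$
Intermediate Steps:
$t{\left(n \right)} = n \left(-4 + n\right)$
$I{\left(Z,m \right)} = Z \left(Z + m\right)$
$K = -15686$ ($K = -19382 - 42 \left(-42 - 46\right) = -19382 - -3696 = -19382 + 3696 = -15686$)
$Y = - \frac{5931}{2}$ ($Y = -4 + \frac{-15686 - 60 \left(-4 - 60\right)}{4} = -4 + \frac{-15686 - -3840}{4} = -4 + \frac{-15686 + 3840}{4} = -4 + \frac{1}{4} \left(-11846\right) = -4 - \frac{5923}{2} = - \frac{5931}{2} \approx -2965.5$)
$- Y = \left(-1\right) \left(- \frac{5931}{2}\right) = \frac{5931}{2}$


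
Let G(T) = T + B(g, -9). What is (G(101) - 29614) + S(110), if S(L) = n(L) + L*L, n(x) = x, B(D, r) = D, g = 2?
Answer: -17301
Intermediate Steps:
G(T) = 2 + T (G(T) = T + 2 = 2 + T)
S(L) = L + L² (S(L) = L + L*L = L + L²)
(G(101) - 29614) + S(110) = ((2 + 101) - 29614) + 110*(1 + 110) = (103 - 29614) + 110*111 = -29511 + 12210 = -17301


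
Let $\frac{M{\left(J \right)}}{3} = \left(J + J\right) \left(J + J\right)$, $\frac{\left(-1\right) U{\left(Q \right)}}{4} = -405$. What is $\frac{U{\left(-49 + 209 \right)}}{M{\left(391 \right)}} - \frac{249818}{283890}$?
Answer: $- \frac{19077050254}{21700693545} \approx -0.8791$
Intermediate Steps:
$U{\left(Q \right)} = 1620$ ($U{\left(Q \right)} = \left(-4\right) \left(-405\right) = 1620$)
$M{\left(J \right)} = 12 J^{2}$ ($M{\left(J \right)} = 3 \left(J + J\right) \left(J + J\right) = 3 \cdot 2 J 2 J = 3 \cdot 4 J^{2} = 12 J^{2}$)
$\frac{U{\left(-49 + 209 \right)}}{M{\left(391 \right)}} - \frac{249818}{283890} = \frac{1620}{12 \cdot 391^{2}} - \frac{249818}{283890} = \frac{1620}{12 \cdot 152881} - \frac{124909}{141945} = \frac{1620}{1834572} - \frac{124909}{141945} = 1620 \cdot \frac{1}{1834572} - \frac{124909}{141945} = \frac{135}{152881} - \frac{124909}{141945} = - \frac{19077050254}{21700693545}$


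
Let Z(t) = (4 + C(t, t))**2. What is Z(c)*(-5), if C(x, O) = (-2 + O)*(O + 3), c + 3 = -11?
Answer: -162000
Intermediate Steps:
c = -14 (c = -3 - 11 = -14)
C(x, O) = (-2 + O)*(3 + O)
Z(t) = (-2 + t + t**2)**2 (Z(t) = (4 + (-6 + t + t**2))**2 = (-2 + t + t**2)**2)
Z(c)*(-5) = (-2 - 14 + (-14)**2)**2*(-5) = (-2 - 14 + 196)**2*(-5) = 180**2*(-5) = 32400*(-5) = -162000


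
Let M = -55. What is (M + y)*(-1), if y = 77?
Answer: -22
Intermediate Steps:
(M + y)*(-1) = (-55 + 77)*(-1) = 22*(-1) = -22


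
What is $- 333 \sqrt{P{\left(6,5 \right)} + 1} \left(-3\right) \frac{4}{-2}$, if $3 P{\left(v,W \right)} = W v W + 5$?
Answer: $- 666 \sqrt{474} \approx -14500.0$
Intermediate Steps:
$P{\left(v,W \right)} = \frac{5}{3} + \frac{v W^{2}}{3}$ ($P{\left(v,W \right)} = \frac{W v W + 5}{3} = \frac{v W^{2} + 5}{3} = \frac{5 + v W^{2}}{3} = \frac{5}{3} + \frac{v W^{2}}{3}$)
$- 333 \sqrt{P{\left(6,5 \right)} + 1} \left(-3\right) \frac{4}{-2} = - 333 \sqrt{\left(\frac{5}{3} + \frac{1}{3} \cdot 6 \cdot 5^{2}\right) + 1} \left(-3\right) \frac{4}{-2} = - 333 \sqrt{\left(\frac{5}{3} + \frac{1}{3} \cdot 6 \cdot 25\right) + 1} \left(-3\right) 4 \left(- \frac{1}{2}\right) = - 333 \sqrt{\left(\frac{5}{3} + 50\right) + 1} \left(-3\right) \left(-2\right) = - 333 \sqrt{\frac{155}{3} + 1} \left(-3\right) \left(-2\right) = - 333 \sqrt{\frac{158}{3}} \left(-3\right) \left(-2\right) = - 333 \frac{\sqrt{474}}{3} \left(-3\right) \left(-2\right) = - 333 - \sqrt{474} \left(-2\right) = - 333 \cdot 2 \sqrt{474} = - 666 \sqrt{474}$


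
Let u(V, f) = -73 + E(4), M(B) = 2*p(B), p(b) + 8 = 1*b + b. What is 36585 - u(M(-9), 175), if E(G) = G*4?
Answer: 36642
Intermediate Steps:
p(b) = -8 + 2*b (p(b) = -8 + (1*b + b) = -8 + (b + b) = -8 + 2*b)
M(B) = -16 + 4*B (M(B) = 2*(-8 + 2*B) = -16 + 4*B)
E(G) = 4*G
u(V, f) = -57 (u(V, f) = -73 + 4*4 = -73 + 16 = -57)
36585 - u(M(-9), 175) = 36585 - 1*(-57) = 36585 + 57 = 36642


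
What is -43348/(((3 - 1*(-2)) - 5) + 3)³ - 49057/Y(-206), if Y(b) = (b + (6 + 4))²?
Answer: -1666581307/1037232 ≈ -1606.8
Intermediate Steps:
Y(b) = (10 + b)² (Y(b) = (b + 10)² = (10 + b)²)
-43348/(((3 - 1*(-2)) - 5) + 3)³ - 49057/Y(-206) = -43348/(((3 - 1*(-2)) - 5) + 3)³ - 49057/(10 - 206)² = -43348/(((3 + 2) - 5) + 3)³ - 49057/((-196)²) = -43348/((5 - 5) + 3)³ - 49057/38416 = -43348/(0 + 3)³ - 49057*1/38416 = -43348/(3³) - 49057/38416 = -43348/27 - 49057/38416 = -1666581307/1037232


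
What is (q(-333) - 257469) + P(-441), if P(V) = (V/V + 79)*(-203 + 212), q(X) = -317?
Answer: -257066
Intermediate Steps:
P(V) = 720 (P(V) = (1 + 79)*9 = 80*9 = 720)
(q(-333) - 257469) + P(-441) = (-317 - 257469) + 720 = -257786 + 720 = -257066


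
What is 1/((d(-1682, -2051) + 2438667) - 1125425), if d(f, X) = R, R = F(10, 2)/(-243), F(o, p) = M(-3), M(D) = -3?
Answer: 81/106372603 ≈ 7.6147e-7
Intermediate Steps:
F(o, p) = -3
R = 1/81 (R = -3/(-243) = -3*(-1/243) = 1/81 ≈ 0.012346)
d(f, X) = 1/81
1/((d(-1682, -2051) + 2438667) - 1125425) = 1/((1/81 + 2438667) - 1125425) = 1/(197532028/81 - 1125425) = 1/(106372603/81) = 81/106372603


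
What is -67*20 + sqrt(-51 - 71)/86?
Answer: -1340 + I*sqrt(122)/86 ≈ -1340.0 + 0.12843*I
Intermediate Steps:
-67*20 + sqrt(-51 - 71)/86 = -1340 + sqrt(-122)*(1/86) = -1340 + (I*sqrt(122))*(1/86) = -1340 + I*sqrt(122)/86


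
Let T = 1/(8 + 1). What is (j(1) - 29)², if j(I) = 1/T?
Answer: 400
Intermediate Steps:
T = ⅑ (T = 1/9 = ⅑ ≈ 0.11111)
j(I) = 9 (j(I) = 1/(⅑) = 9)
(j(1) - 29)² = (9 - 29)² = (-20)² = 400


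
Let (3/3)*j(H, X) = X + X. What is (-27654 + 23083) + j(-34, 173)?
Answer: -4225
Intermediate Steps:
j(H, X) = 2*X (j(H, X) = X + X = 2*X)
(-27654 + 23083) + j(-34, 173) = (-27654 + 23083) + 2*173 = -4571 + 346 = -4225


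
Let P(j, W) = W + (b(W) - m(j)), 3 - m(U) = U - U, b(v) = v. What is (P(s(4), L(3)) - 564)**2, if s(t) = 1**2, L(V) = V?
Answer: 314721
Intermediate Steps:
s(t) = 1
m(U) = 3 (m(U) = 3 - (U - U) = 3 - 1*0 = 3 + 0 = 3)
P(j, W) = -3 + 2*W (P(j, W) = W + (W - 1*3) = W + (W - 3) = W + (-3 + W) = -3 + 2*W)
(P(s(4), L(3)) - 564)**2 = ((-3 + 2*3) - 564)**2 = ((-3 + 6) - 564)**2 = (3 - 564)**2 = (-561)**2 = 314721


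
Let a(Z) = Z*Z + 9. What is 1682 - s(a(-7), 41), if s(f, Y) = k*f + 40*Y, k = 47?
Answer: -2684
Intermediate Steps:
a(Z) = 9 + Z² (a(Z) = Z² + 9 = 9 + Z²)
s(f, Y) = 40*Y + 47*f (s(f, Y) = 47*f + 40*Y = 40*Y + 47*f)
1682 - s(a(-7), 41) = 1682 - (40*41 + 47*(9 + (-7)²)) = 1682 - (1640 + 47*(9 + 49)) = 1682 - (1640 + 47*58) = 1682 - (1640 + 2726) = 1682 - 1*4366 = 1682 - 4366 = -2684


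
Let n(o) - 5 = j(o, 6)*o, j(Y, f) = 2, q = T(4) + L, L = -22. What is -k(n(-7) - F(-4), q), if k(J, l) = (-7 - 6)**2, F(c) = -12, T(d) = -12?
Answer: -169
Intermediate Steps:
q = -34 (q = -12 - 22 = -34)
n(o) = 5 + 2*o
k(J, l) = 169 (k(J, l) = (-13)**2 = 169)
-k(n(-7) - F(-4), q) = -1*169 = -169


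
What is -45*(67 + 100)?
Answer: -7515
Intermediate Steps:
-45*(67 + 100) = -45*167 = -7515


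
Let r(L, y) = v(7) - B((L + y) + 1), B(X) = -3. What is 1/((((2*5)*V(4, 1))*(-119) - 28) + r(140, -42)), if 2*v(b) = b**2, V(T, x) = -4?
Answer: 2/9519 ≈ 0.00021011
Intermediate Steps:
v(b) = b**2/2
r(L, y) = 55/2 (r(L, y) = (1/2)*7**2 - 1*(-3) = (1/2)*49 + 3 = 49/2 + 3 = 55/2)
1/((((2*5)*V(4, 1))*(-119) - 28) + r(140, -42)) = 1/((((2*5)*(-4))*(-119) - 28) + 55/2) = 1/(((10*(-4))*(-119) - 28) + 55/2) = 1/((-40*(-119) - 28) + 55/2) = 1/((4760 - 28) + 55/2) = 1/(4732 + 55/2) = 1/(9519/2) = 2/9519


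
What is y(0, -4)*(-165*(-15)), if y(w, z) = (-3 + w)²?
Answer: 22275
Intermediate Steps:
y(0, -4)*(-165*(-15)) = (-3 + 0)²*(-165*(-15)) = (-3)²*2475 = 9*2475 = 22275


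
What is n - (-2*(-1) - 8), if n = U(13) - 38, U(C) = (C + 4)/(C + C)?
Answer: -815/26 ≈ -31.346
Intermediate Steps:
U(C) = (4 + C)/(2*C) (U(C) = (4 + C)/((2*C)) = (4 + C)*(1/(2*C)) = (4 + C)/(2*C))
n = -971/26 (n = (1/2)*(4 + 13)/13 - 38 = (1/2)*(1/13)*17 - 38 = 17/26 - 38 = -971/26 ≈ -37.346)
n - (-2*(-1) - 8) = -971/26 - (-2*(-1) - 8) = -971/26 - (2 - 8) = -971/26 - 1*(-6) = -971/26 + 6 = -815/26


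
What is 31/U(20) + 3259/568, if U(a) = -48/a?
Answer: -12233/1704 ≈ -7.1790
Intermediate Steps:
31/U(20) + 3259/568 = 31/((-48/20)) + 3259/568 = 31/((-48*1/20)) + 3259*(1/568) = 31/(-12/5) + 3259/568 = 31*(-5/12) + 3259/568 = -155/12 + 3259/568 = -12233/1704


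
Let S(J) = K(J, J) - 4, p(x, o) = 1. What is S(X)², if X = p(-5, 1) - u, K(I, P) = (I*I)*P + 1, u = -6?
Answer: 115600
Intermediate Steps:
K(I, P) = 1 + P*I² (K(I, P) = I²*P + 1 = P*I² + 1 = 1 + P*I²)
X = 7 (X = 1 - 1*(-6) = 1 + 6 = 7)
S(J) = -3 + J³ (S(J) = (1 + J*J²) - 4 = (1 + J³) - 4 = -3 + J³)
S(X)² = (-3 + 7³)² = (-3 + 343)² = 340² = 115600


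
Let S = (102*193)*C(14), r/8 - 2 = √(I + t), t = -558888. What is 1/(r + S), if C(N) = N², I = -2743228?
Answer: 482309/1861002188776 - I*√825529/930501094388 ≈ 2.5917e-7 - 9.7645e-10*I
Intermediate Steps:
r = 16 + 16*I*√825529 (r = 16 + 8*√(-2743228 - 558888) = 16 + 8*√(-3302116) = 16 + 8*(2*I*√825529) = 16 + 16*I*√825529 ≈ 16.0 + 14537.0*I)
S = 3858456 (S = (102*193)*14² = 19686*196 = 3858456)
1/(r + S) = 1/((16 + 16*I*√825529) + 3858456) = 1/(3858472 + 16*I*√825529)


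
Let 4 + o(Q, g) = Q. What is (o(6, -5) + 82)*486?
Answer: 40824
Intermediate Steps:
o(Q, g) = -4 + Q
(o(6, -5) + 82)*486 = ((-4 + 6) + 82)*486 = (2 + 82)*486 = 84*486 = 40824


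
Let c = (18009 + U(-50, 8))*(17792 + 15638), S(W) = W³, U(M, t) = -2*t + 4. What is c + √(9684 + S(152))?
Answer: 601639710 + 2*√880373 ≈ 6.0164e+8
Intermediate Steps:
U(M, t) = 4 - 2*t
c = 601639710 (c = (18009 + (4 - 2*8))*(17792 + 15638) = (18009 + (4 - 16))*33430 = (18009 - 12)*33430 = 17997*33430 = 601639710)
c + √(9684 + S(152)) = 601639710 + √(9684 + 152³) = 601639710 + √(9684 + 3511808) = 601639710 + √3521492 = 601639710 + 2*√880373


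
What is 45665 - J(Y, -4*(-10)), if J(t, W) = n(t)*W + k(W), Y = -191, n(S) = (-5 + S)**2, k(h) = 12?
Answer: -1490987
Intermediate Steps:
J(t, W) = 12 + W*(-5 + t)**2 (J(t, W) = (-5 + t)**2*W + 12 = W*(-5 + t)**2 + 12 = 12 + W*(-5 + t)**2)
45665 - J(Y, -4*(-10)) = 45665 - (12 + (-4*(-10))*(-5 - 191)**2) = 45665 - (12 + 40*(-196)**2) = 45665 - (12 + 40*38416) = 45665 - (12 + 1536640) = 45665 - 1*1536652 = 45665 - 1536652 = -1490987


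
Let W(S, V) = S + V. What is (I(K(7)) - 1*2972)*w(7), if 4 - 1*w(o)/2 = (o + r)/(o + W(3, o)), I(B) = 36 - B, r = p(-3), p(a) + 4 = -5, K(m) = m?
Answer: -412020/17 ≈ -24236.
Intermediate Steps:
p(a) = -9 (p(a) = -4 - 5 = -9)
r = -9
w(o) = 8 - 2*(-9 + o)/(3 + 2*o) (w(o) = 8 - 2*(o - 9)/(o + (3 + o)) = 8 - 2*(-9 + o)/(3 + 2*o))
(I(K(7)) - 1*2972)*w(7) = ((36 - 1*7) - 1*2972)*(14*(3 + 7)/(3 + 2*7)) = ((36 - 7) - 2972)*(14*10/(3 + 14)) = (29 - 2972)*(14*10/17) = -41202*10/17 = -2943*140/17 = -412020/17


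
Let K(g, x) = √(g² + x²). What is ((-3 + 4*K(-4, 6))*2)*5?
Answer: -30 + 80*√13 ≈ 258.44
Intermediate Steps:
((-3 + 4*K(-4, 6))*2)*5 = ((-3 + 4*√((-4)² + 6²))*2)*5 = ((-3 + 4*√(16 + 36))*2)*5 = ((-3 + 4*√52)*2)*5 = ((-3 + 4*(2*√13))*2)*5 = ((-3 + 8*√13)*2)*5 = (-6 + 16*√13)*5 = -30 + 80*√13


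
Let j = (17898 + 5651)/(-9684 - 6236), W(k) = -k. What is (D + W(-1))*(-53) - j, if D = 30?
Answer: -26133011/15920 ≈ -1641.5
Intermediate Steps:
j = -23549/15920 (j = 23549/(-15920) = 23549*(-1/15920) = -23549/15920 ≈ -1.4792)
(D + W(-1))*(-53) - j = (30 - 1*(-1))*(-53) - 1*(-23549/15920) = (30 + 1)*(-53) + 23549/15920 = 31*(-53) + 23549/15920 = -1643 + 23549/15920 = -26133011/15920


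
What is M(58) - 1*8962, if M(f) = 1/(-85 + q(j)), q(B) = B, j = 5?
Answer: -716961/80 ≈ -8962.0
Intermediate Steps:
M(f) = -1/80 (M(f) = 1/(-85 + 5) = 1/(-80) = -1/80)
M(58) - 1*8962 = -1/80 - 1*8962 = -1/80 - 8962 = -716961/80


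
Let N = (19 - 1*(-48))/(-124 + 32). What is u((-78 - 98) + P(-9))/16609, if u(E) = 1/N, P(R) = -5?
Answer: -92/1112803 ≈ -8.2674e-5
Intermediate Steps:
N = -67/92 (N = (19 + 48)/(-92) = 67*(-1/92) = -67/92 ≈ -0.72826)
u(E) = -92/67 (u(E) = 1/(-67/92) = -92/67)
u((-78 - 98) + P(-9))/16609 = -92/67/16609 = -92/67*1/16609 = -92/1112803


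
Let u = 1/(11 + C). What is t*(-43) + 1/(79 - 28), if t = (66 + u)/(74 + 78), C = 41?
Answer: -7520665/403104 ≈ -18.657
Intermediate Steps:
u = 1/52 (u = 1/(11 + 41) = 1/52 ≈ 0.019231)
t = 3433/7904 (t = (66 + 1/52)/(74 + 78) = (3433/52)/152 = (3433/52)*(1/152) = 3433/7904 ≈ 0.43434)
t*(-43) + 1/(79 - 28) = (3433/7904)*(-43) + 1/(79 - 28) = -147619/7904 + 1/51 = -7520665/403104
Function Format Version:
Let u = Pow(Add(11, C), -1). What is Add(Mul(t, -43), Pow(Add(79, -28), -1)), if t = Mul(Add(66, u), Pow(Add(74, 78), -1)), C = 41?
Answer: Rational(-7520665, 403104) ≈ -18.657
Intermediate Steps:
u = Rational(1, 52) (u = Pow(Add(11, 41), -1) = Pow(52, -1) = Rational(1, 52) ≈ 0.019231)
t = Rational(3433, 7904) (t = Mul(Add(66, Rational(1, 52)), Pow(Add(74, 78), -1)) = Mul(Rational(3433, 52), Pow(152, -1)) = Mul(Rational(3433, 52), Rational(1, 152)) = Rational(3433, 7904) ≈ 0.43434)
Add(Mul(t, -43), Pow(Add(79, -28), -1)) = Add(Mul(Rational(3433, 7904), -43), Pow(Add(79, -28), -1)) = Add(Rational(-147619, 7904), Pow(51, -1)) = Add(Rational(-147619, 7904), Rational(1, 51)) = Rational(-7520665, 403104)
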